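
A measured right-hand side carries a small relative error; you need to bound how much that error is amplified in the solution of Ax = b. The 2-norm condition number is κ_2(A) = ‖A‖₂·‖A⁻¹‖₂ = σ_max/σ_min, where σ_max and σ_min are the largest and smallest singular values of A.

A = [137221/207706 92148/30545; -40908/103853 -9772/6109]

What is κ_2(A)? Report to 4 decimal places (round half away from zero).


AᵀA = [88316473/149279524 489475602/186599405; 489475602/186599405 10878553504/932997025]; tr = 27199361/2220100, det = 9604/555025
char-poly roots: 49/4 and 784/555025
κ_2(A) = √(λ_max/λ_min) = √((49/4) / (784/555025)) = 93.1250

93.1250


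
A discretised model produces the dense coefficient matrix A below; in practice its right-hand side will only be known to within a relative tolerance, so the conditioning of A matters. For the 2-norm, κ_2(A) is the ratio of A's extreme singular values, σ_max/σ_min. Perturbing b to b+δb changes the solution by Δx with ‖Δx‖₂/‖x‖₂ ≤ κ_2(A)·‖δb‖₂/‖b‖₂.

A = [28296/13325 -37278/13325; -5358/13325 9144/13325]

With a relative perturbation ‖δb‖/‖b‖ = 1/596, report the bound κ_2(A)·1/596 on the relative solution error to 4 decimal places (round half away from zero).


AᵀA = [98676/21125 -131328/21125; -131328/21125 175284/21125]; tr = 54792/4225, det = 11664/105625
solving λ² − 54792/4225·λ + 11664/105625 = 0 gives λ = 324/25, 36/4225
κ_2(A) = √(λ_max/λ_min) = √((324/25) / (36/4225)) = 39.0000
bound on ‖Δx‖/‖x‖: κ·ε = 39.0000·1/596 = 0.0654

0.0654


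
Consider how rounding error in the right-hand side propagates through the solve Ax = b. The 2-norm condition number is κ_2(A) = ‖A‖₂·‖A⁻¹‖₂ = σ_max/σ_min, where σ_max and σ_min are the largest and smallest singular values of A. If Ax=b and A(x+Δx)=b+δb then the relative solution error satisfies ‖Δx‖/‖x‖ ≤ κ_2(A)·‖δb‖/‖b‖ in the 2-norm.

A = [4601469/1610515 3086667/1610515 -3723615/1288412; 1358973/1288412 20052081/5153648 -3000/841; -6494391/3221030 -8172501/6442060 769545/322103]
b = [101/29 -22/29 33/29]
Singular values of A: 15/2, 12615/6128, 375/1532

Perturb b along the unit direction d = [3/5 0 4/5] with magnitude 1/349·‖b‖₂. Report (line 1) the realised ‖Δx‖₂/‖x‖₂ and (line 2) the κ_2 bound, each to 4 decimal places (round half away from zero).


σ_max = 15/2, σ_min = 375/1532
κ = σ_max/σ_min = (15/2)/(375/1532) = 30.6400
worst-case relative error ≤ 30.6400 × 1/349 = 0.0878
solve Ax = b  →  x = [5.9066 6.2562 8.7831]
‖b‖ = 3.7417, ‖x‖ = 12.2952
with δb = [0.0064 0.0000 0.0086], A·Δx = δb → ‖Δx‖ = 0.0438
relative error = 0.0036
realised/bound (from unrounded values) ≈ 0.0406

0.0036
0.0878


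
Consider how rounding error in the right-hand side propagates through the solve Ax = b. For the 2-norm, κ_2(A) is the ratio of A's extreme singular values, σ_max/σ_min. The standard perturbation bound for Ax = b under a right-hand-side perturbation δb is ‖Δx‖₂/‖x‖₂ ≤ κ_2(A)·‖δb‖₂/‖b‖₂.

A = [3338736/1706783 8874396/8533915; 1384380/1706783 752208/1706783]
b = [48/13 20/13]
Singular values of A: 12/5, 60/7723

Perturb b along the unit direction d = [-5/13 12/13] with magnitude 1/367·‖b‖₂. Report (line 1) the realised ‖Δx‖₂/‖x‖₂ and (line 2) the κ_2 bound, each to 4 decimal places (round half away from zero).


from the listed singular values, σ₁ = 12/5, σ_n = 60/7723
κ_2(A) = (12/5) / (60/7723) = 308.9200
perturbation bound = 308.9200·1/367 = 0.8417
solve Ax = b  →  x = [1.4706 0.7843]
‖b‖₂ = 4.0000 and ‖x‖₂ = 1.6667
with δb = [-0.0042 0.0101], A·Δx = δb → ‖Δx‖ = 1.4029
realised ‖Δx‖/‖x‖ = 0.8417
realised/bound = 1 exactly: the bound is attained for this b and d

0.8417
0.8417


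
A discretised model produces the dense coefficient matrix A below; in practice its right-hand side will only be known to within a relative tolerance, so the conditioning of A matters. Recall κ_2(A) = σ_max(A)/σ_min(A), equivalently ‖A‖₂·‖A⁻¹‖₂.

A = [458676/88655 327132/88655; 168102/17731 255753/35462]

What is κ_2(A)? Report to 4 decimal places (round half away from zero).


AᵀA = [3172459284/27196225 2378736963/27196225; 2378736963/27196225 7139450889/108784900]; tr = 793171521/4351396, det = 5904900/1087849
char-poly roots: 729/4 and 32400/1087849
κ = σ_max/σ_min = (27/2)/(180/1043) = 78.2250

78.2250


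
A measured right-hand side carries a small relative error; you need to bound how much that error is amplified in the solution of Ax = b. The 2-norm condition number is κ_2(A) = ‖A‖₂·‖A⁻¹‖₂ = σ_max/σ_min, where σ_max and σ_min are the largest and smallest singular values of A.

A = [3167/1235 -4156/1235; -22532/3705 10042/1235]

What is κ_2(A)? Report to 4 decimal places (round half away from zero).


313.5000

AᵀA = [141529/3249 -62900/1083; -62900/1083 27956/361]; tr = 393133/3249, det = 484/3249
solving λ² − 393133/3249·λ + 484/3249 = 0 gives λ = 121, 4/3249
so κ_2 = √(121 / (4/3249)) = 313.5000


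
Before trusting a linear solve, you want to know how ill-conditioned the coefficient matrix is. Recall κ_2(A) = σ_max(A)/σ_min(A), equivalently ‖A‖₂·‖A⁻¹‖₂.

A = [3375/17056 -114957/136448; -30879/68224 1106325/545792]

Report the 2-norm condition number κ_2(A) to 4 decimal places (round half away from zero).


256.0000

M = AᵀA = [6720489/27541504 -238875075/220332032; -238875075/220332032 8493472161/1762656256]. tr(M)=5308497/1048576, det(M)=6561/16777216
char-poly roots: 81/16 and 81/1048576
κ = σ_max/σ_min = (9/4)/(9/1024) = 256.0000


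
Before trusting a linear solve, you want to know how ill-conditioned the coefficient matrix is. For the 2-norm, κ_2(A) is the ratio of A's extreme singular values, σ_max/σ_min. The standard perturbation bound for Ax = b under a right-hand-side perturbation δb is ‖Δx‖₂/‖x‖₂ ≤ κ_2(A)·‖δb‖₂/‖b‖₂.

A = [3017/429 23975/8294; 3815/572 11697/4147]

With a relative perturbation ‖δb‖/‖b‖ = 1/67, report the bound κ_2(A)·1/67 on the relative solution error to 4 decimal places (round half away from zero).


2.9552

M = AᵀA = [276624649/2944656 9604735/245388; 9604735/245388 1334221/81796]. tr(M)=1921045/17424, det(M)=2401/7744
solving λ² − 1921045/17424·λ + 2401/7744 = 0 gives λ = 441/4, 49/17424
κ = σ_max/σ_min = (21/2)/(7/132) = 198.0000
worst-case relative error ≤ 198.0000 × 1/67 = 2.9552


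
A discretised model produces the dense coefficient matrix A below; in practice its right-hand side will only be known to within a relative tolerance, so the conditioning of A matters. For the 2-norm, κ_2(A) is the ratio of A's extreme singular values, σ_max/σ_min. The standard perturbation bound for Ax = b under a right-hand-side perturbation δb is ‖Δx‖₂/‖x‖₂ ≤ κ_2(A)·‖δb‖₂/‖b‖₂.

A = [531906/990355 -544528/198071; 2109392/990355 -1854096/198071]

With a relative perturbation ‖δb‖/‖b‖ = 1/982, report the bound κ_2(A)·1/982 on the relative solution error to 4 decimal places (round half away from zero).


0.1230

form AᵀA = [189298344100/39232121041 -840130596000/39232121041; -840130596000/39232121041 3734182720000/39232121041] with trace 2334016100/23338561 and determinant 16000000/23338561
solving λ² − 2334016100/23338561·λ + 16000000/23338561 = 0 gives λ = 100, 160000/23338561
κ = σ_max/σ_min = 10/(400/4831) = 120.7750
worst-case relative error ≤ 120.7750 × 1/982 = 0.1230


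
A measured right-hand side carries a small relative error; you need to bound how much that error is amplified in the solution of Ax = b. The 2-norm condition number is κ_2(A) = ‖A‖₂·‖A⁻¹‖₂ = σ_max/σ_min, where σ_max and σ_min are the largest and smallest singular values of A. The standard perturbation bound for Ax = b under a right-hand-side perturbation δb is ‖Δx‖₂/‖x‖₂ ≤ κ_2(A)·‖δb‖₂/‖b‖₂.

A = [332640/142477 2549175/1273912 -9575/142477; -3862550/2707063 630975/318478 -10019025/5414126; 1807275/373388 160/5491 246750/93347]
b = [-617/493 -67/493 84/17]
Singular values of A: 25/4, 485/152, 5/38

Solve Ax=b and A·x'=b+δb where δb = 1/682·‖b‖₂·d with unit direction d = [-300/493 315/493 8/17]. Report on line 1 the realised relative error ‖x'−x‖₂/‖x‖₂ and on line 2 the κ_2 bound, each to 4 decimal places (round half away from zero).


0.0025
0.0696

largest singular value 25/4, smallest 5/38
κ = σ_max/σ_min = (25/4)/(5/38) = 47.5000
perturbation bound = 47.5000·1/682 = 0.0696
solve Ax = b  →  x = [-8.9718 10.4529 18.1822]
‖b‖₂ = 5.0990 and ‖x‖₂ = 22.8111
re-solving with b+δb shifts x by Δx of norm 0.0568
relative error = 0.0025
realised/bound (from unrounded values) ≈ 0.0358


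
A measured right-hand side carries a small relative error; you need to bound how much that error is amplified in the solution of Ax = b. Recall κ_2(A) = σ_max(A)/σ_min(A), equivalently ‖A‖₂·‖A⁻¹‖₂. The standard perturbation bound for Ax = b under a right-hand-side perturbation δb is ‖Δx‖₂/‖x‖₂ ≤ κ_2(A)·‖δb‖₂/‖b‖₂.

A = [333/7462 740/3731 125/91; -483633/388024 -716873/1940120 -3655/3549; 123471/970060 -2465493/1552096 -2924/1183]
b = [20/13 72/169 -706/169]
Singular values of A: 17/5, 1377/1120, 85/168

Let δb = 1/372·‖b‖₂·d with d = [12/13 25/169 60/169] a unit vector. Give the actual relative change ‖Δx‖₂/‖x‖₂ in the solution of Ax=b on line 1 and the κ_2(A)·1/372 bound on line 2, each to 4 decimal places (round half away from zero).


largest singular value 17/5, smallest 85/168
κ = σ_max/σ_min = (17/5)/(85/168) = 6.7200
perturbation bound = 6.7200·1/372 = 0.0181
solve Ax = b  →  x = [-1.4655 0.8972 1.0381]
2-norm of b is 4.4721; of x, 2.0076
with δb = [0.0111 0.0018 0.0043], A·Δx = δb → ‖Δx‖ = 0.0238
realised ‖Δx‖/‖x‖ = 0.0118
tightness: 0.0118 against a bound of 0.0181 (unrounded ratio ≈ 0.6552)

0.0118
0.0181


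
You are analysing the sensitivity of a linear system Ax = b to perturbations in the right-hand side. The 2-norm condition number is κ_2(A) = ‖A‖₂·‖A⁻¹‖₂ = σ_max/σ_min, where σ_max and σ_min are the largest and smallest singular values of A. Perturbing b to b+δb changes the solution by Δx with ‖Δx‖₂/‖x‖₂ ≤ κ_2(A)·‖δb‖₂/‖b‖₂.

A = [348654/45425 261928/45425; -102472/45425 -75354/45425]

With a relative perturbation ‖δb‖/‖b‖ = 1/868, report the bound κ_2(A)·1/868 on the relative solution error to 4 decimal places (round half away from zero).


M = AᵀA = [211296196/3301489 158470272/3301489; 158470272/3301489 118855204/3301489]. tr(M)=330151400/3301489, det(M)=250000/3301489
char-poly roots: 100 and 2500/3301489
so κ_2 = √(100 / (2500/3301489)) = 363.4000
perturbation bound = 363.4000·1/868 = 0.4187

0.4187


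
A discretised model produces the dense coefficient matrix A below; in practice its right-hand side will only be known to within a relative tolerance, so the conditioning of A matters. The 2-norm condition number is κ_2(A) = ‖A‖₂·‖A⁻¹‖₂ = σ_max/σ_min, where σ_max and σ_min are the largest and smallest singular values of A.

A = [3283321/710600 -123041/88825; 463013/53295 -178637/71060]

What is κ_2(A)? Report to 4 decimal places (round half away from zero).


250.8000

form AᵀA = [1522600111321/15725160000 -18503501597/655215000; -18503501597/655215000 3598632689/436810000] with trace 2643441421/25160256 and determinant 70644025/402564096
solving λ² − 2643441421/25160256·λ + 70644025/402564096 = 0 gives λ = 1681/16, 42025/25160256
κ_2(A) = √(λ_max/λ_min) = √((1681/16) / (42025/25160256)) = 250.8000


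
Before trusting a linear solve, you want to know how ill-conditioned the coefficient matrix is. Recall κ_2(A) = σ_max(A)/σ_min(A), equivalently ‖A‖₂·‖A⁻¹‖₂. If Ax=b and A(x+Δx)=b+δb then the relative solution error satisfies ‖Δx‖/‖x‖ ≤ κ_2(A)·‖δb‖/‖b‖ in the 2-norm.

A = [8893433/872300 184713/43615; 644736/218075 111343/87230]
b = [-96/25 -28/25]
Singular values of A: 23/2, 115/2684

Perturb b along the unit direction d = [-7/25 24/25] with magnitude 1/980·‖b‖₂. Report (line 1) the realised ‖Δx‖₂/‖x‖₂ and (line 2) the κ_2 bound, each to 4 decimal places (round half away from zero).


largest singular value 23/2, smallest 115/2684
κ_2(A) = (23/2) / (115/2684) = 268.4000
κ_2(A)·‖δb‖/‖b‖ = 0.2739
solve Ax = b  →  x = [-0.3211 -0.1338]
‖b‖₂ = 4.0000 and ‖x‖₂ = 0.3478
re-solving with b+δb shifts x by Δx of norm 0.0953
realised ‖Δx‖/‖x‖ = 0.2739
so the bound is sharp here: realised error equals the bound

0.2739
0.2739


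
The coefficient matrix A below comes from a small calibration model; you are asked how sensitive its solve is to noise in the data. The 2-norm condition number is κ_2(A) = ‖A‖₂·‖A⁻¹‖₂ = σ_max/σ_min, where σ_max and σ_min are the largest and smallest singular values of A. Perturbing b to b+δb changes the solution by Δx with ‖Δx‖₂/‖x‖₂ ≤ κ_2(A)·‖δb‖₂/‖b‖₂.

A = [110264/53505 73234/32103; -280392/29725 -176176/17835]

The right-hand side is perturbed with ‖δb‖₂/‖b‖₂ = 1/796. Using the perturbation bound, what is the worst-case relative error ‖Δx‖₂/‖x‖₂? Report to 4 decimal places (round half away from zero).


form AᵀA = [3969153664/42575625 2500382192/25545375; 2500382192/25545375 1575346276/15327225] with trace 89305636/455625 and determinant 614656/455625
λ_max, λ_min = (89305636/455625 ± √7974376410804496/207594140625)/2 = 196, 3136/455625
κ = σ_max/σ_min = 14/(56/675) = 168.7500
κ_2(A)·‖δb‖/‖b‖ = 0.2120

0.2120


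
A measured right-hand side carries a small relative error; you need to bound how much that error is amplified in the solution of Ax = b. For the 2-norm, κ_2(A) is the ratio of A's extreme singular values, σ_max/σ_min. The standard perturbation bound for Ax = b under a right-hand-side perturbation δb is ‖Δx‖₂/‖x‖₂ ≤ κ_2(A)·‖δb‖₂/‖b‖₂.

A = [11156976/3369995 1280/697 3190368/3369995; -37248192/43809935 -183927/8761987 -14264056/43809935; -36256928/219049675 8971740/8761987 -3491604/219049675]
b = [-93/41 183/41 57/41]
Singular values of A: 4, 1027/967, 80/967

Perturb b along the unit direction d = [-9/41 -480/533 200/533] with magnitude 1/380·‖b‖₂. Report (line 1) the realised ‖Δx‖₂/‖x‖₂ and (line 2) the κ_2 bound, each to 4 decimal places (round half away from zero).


0.0045
0.1272

from the listed singular values, σ₁ = 4, σ_n = 80/967
κ = σ_max/σ_min = 4/(80/967) = 48.3500
perturbation bound = 48.3500·1/380 = 0.1272
solve Ax = b  →  x = [8.2421 2.1395 -35.3695]
2-norm of b is 5.1962; of x, 36.3801
Δx = A⁻¹·δb where δb = 1/380·5.1962·d; ‖Δx‖ = 0.1653
dividing the unrounded norms, ‖Δx‖/‖x‖ = 0.0045
tightness: 0.0045 against a bound of 0.1272 (unrounded ratio ≈ 0.0357)


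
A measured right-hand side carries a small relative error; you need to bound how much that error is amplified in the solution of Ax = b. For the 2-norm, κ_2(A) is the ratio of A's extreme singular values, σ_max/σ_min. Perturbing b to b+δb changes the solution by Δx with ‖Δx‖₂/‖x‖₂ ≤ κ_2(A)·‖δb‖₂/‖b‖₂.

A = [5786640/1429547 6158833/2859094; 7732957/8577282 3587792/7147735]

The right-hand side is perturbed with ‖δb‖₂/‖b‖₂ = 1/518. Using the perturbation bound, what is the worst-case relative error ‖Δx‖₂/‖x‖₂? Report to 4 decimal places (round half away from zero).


0.4751

M = AᵀA = [752686444729/43765476804 167260107712/18235615335; 167260107712/18235615335 594746938601/121570768900]. tr(M)=41816407553/1892970450, det(M)=4879681/605750544
eigenvalues of AᵀA: λ = (tr ± √(tr²−4·det))/2 = 2209/100, 55225/151437636
κ_2(A) = √(λ_max/λ_min) = √((2209/100) / (55225/151437636)) = 246.1200
κ_2(A)·‖δb‖/‖b‖ = 0.4751


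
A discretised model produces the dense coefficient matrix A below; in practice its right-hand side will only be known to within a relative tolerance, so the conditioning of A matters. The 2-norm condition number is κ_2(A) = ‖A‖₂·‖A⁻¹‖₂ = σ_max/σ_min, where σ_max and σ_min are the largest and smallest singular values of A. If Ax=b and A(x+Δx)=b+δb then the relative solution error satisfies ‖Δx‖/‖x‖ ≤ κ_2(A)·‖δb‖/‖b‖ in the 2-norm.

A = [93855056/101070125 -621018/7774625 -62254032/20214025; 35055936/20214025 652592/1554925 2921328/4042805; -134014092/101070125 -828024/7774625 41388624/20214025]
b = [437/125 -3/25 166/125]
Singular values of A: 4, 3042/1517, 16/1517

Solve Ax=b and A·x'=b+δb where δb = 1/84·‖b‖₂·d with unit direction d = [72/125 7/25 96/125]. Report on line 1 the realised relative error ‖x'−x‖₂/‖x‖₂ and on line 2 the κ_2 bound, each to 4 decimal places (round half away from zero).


largest singular value 4, smallest 16/1517
κ_2(A) = 4 / (16/1517) = 379.2500
bound on ‖Δx‖/‖x‖: κ·ε = 379.2500·1/84 = 4.5149
solve Ax = b  →  x = [57.3778 -277.6095 23.3658]
‖b‖ = 3.7417, ‖x‖ = 284.4384
δb = ε·‖b‖·d = [0.0257 0.0125 0.0342]; solving A·Δx = δb gives ‖Δx‖ = 4.2233
relative error = 0.0148
so the bound overstates the realised error by a factor of ≈ 304.0774 (computed from the unrounded values)

0.0148
4.5149


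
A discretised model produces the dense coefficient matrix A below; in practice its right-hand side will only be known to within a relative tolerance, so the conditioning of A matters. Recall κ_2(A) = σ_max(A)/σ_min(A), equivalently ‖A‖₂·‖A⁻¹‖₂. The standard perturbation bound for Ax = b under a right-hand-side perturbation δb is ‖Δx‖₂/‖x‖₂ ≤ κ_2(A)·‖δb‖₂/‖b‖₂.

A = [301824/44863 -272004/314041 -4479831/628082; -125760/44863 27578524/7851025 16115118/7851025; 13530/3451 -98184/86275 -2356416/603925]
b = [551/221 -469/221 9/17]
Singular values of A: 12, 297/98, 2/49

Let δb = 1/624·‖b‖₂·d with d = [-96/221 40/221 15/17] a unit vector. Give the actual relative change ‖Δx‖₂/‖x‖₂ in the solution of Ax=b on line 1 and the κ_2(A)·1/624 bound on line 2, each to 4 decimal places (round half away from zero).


from the listed singular values, σ₁ = 12, σ_n = 2/49
κ_2(A) = 12 / (2/49) = 294.0000
bound on ‖Δx‖/‖x‖: κ·ε = 294.0000·1/624 = 0.4712
solve Ax = b  →  x = [-17.5690 -5.0985 -16.3021]
‖b‖₂ = 3.3166 and ‖x‖₂ = 24.5035
Δx = A⁻¹·δb where δb = 1/624·3.3166·d; ‖Δx‖ = 0.1302
realised ‖Δx‖/‖x‖ = 0.0053
tightness: 0.0053 against a bound of 0.4712 (unrounded ratio ≈ 0.0113)

0.0053
0.4712


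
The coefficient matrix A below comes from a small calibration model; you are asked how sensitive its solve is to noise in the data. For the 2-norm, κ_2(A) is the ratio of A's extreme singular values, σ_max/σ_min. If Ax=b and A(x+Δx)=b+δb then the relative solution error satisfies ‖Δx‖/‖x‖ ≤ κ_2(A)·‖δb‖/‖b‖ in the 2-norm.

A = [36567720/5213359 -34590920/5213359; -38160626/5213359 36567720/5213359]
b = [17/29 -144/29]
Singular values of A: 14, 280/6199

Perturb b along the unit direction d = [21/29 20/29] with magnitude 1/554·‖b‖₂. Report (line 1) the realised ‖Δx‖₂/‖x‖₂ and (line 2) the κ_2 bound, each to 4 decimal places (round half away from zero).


0.0030
0.5595

from the listed singular values, σ₁ = 14, σ_n = 280/6199
κ_2(A) = 14 / (280/6199) = 309.9500
perturbation bound = 309.9500·1/554 = 0.5595
solve Ax = b  →  x = [-45.5985 -48.2927]
‖b‖ = 5.0000, ‖x‖ = 66.4185
δb = ε·‖b‖·d = [0.0065 0.0062]; solving A·Δx = δb gives ‖Δx‖ = 0.1998
realised ‖Δx‖/‖x‖ = 0.0030
realised/bound (from unrounded values) ≈ 0.0054


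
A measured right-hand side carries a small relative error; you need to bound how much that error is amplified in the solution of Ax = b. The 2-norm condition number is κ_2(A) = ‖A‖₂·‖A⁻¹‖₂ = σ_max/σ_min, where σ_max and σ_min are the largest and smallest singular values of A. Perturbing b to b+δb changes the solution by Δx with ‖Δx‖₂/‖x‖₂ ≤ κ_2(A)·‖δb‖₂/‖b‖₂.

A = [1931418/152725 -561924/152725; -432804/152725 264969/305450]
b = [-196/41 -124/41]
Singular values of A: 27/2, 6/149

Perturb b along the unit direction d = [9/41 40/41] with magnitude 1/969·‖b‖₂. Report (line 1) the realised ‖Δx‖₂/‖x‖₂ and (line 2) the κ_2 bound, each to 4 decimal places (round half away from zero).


from the listed singular values, σ₁ = 27/2, σ_n = 6/149
κ = σ_max/σ_min = (27/2)/(6/149) = 335.2500
bound on ‖Δx‖/‖x‖: κ·ε = 335.2500·1/969 = 0.3460
solve Ax = b  →  x = [-28.0978 -95.2770]
‖b‖₂ = 5.6569 and ‖x‖₂ = 99.3338
re-solving with b+δb shifts x by Δx of norm 0.1450
dividing the unrounded norms, ‖Δx‖/‖x‖ = 0.0015
realised/bound (from unrounded values) ≈ 0.0042

0.0015
0.3460


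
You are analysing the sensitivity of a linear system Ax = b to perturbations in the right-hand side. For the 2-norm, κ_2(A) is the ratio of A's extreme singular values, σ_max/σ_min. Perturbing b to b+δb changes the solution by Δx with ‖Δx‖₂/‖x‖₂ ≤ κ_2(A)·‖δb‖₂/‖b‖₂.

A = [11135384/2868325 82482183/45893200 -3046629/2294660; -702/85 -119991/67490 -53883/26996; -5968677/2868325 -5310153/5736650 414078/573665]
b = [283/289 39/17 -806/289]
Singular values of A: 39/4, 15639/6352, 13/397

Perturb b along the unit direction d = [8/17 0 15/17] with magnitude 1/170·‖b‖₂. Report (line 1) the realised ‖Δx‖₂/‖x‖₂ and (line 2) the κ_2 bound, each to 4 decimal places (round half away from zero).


σ_max = 39/4, σ_min = 13/397
κ_2(A) = (39/4) / (13/397) = 297.7500
perturbation bound = 297.7500·1/170 = 1.7515
solve Ax = b  →  x = [17.0031 -53.6814 -23.6873]
2-norm of b is 3.7417; of x, 61.0892
Δx = A⁻¹·δb where δb = 1/170·3.7417·d; ‖Δx‖ = 0.6721
dividing the unrounded norms, ‖Δx‖/‖x‖ = 0.0110
so the bound overstates the realised error by a factor of ≈ 159.1860 (computed from the unrounded values)

0.0110
1.7515


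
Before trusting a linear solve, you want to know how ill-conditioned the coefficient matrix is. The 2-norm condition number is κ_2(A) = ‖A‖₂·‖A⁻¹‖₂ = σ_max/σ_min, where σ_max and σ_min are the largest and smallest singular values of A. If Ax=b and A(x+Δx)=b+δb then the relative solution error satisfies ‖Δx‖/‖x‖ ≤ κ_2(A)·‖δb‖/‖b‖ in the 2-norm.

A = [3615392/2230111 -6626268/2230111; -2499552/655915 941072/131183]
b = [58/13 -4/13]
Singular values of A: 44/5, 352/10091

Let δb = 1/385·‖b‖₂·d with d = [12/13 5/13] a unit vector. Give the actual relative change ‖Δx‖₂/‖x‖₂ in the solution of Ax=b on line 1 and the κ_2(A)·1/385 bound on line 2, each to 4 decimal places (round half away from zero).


from the listed singular values, σ₁ = 44/5, σ_n = 352/10091
condition number: (44/5) ÷ (352/10091) = 252.2750
worst-case relative error ≤ 252.2750 × 1/385 = 0.6553
solve Ax = b  →  x = [101.2868 53.7620]
2-norm of b is 4.4721; of x, 114.6707
Δx = A⁻¹·δb where δb = 1/385·4.4721·d; ‖Δx‖ = 0.3330
dividing the unrounded norms, ‖Δx‖/‖x‖ = 0.0029
so the bound overstates the realised error by a factor of ≈ 225.6421 (computed from the unrounded values)

0.0029
0.6553


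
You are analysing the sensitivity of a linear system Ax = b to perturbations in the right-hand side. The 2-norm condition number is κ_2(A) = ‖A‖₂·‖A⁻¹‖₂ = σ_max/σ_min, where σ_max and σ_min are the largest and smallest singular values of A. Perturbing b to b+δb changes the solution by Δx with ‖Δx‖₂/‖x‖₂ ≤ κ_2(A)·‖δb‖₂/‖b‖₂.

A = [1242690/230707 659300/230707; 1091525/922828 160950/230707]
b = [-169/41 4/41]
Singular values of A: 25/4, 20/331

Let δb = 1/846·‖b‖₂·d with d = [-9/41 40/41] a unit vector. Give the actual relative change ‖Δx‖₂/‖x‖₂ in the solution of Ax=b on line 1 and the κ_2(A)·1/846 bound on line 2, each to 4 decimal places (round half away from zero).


largest singular value 25/4, smallest 20/331
κ = σ_max/σ_min = (25/4)/(20/331) = 103.4375
perturbation bound = 103.4375·1/846 = 0.1223
solve Ax = b  →  x = [-8.3529 14.3018]
2-norm of b is 4.1231; of x, 16.5624
with δb = [-0.0011 0.0048], A·Δx = δb → ‖Δx‖ = 0.0807
realised ‖Δx‖/‖x‖ = 0.0049
tightness: 0.0049 against a bound of 0.1223 (unrounded ratio ≈ 0.0398)

0.0049
0.1223


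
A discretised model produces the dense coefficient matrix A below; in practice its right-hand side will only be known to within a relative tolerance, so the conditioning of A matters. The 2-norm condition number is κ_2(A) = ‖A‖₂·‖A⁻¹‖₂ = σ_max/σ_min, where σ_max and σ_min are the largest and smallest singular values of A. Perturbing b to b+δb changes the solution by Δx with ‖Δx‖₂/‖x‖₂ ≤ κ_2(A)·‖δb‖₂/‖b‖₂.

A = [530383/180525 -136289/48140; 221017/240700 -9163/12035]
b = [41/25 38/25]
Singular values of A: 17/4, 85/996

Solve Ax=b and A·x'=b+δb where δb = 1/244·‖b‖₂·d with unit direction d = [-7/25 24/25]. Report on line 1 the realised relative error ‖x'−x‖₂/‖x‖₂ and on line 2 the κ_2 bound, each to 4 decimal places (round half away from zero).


0.0092
0.2041

σ_max = 17/4, σ_min = 85/996
condition number: (17/4) ÷ (85/996) = 49.8000
perturbation bound = 49.8000·1/244 = 0.2041
solve Ax = b  →  x = [8.4219 8.1606]
2-norm of b is 2.2361; of x, 11.7271
re-solving with b+δb shifts x by Δx of norm 0.1074
dividing the unrounded norms, ‖Δx‖/‖x‖ = 0.0092
so the bound overstates the realised error by a factor of ≈ 22.2892 (computed from the unrounded values)


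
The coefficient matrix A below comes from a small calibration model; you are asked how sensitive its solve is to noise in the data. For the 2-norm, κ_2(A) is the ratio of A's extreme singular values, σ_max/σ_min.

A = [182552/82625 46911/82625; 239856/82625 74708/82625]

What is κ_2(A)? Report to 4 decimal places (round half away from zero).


AᵀA = [18171226688/1365378125 5296571784/1365378125; 5296571784/1365378125 1556385437/1365378125]; tr = 157820897/10923025, det = 33362176/273075625
λ_max, λ_min = (157820897/10923025 ± √993965159547369/4772499006025)/2 = 361/25, 92416/10923025
σ_max=√(361/25)=(19/5), σ_min=√(92416/10923025)=(304/3305) → κ = 41.3125

41.3125


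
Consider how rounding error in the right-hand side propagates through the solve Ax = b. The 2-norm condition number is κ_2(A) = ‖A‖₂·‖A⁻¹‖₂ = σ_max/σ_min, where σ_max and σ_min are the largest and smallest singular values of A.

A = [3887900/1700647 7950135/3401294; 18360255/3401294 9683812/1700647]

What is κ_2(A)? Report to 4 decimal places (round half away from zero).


AᵀA = [2352438043225/68454443044 617475111120/17113610761; 617475111120/17113610761 2593547372329/68454443044]; tr = 2940538297/40698242, det = 52200625/325585936
λ_max, λ_min = (2940538297/40698242 ± √2161425809822314896/414086725472641)/2 = 289/4, 180625/81396484
κ_2(A) = √(λ_max/λ_min) = √((289/4) / (180625/81396484)) = 180.4400

180.4400


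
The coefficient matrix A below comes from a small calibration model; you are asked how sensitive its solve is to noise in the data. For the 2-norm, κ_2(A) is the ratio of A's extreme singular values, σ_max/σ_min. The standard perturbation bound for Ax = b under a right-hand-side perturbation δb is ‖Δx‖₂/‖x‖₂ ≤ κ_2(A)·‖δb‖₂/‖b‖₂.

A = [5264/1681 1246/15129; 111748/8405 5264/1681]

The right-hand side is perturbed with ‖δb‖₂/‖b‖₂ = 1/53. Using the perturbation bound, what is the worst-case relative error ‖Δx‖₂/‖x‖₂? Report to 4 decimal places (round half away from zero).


M = AᵀA = [7840784/42025 3168928/75645; 3168928/75645 1336132/136161]. tr(M)=397684/2025, det(M)=153664/2025
λ_max, λ_min = (397684/2025 ± √156907885456/4100625)/2 = 196, 784/2025
κ = σ_max/σ_min = 14/(28/45) = 22.5000
κ_2(A)·‖δb‖/‖b‖ = 0.4245

0.4245


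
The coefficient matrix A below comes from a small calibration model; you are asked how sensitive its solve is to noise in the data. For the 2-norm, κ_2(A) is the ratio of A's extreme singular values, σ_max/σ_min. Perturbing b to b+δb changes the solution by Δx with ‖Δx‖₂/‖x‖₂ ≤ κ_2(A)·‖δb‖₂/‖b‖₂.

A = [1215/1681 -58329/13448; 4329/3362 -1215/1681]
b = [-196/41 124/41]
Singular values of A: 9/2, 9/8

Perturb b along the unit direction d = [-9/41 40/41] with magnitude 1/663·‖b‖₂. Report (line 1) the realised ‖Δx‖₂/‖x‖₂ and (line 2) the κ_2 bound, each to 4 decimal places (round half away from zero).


0.0021
0.0060

σ_max = 9/2, σ_min = 9/8
κ = σ_max/σ_min = (9/2)/(9/8) = 4.0000
perturbation bound = 4.0000·1/663 = 0.0060
solve Ax = b  →  x = [3.2737 1.6477]
‖b‖ = 5.6569, ‖x‖ = 3.6650
with δb = [-0.0019 0.0083], A·Δx = δb → ‖Δx‖ = 0.0076
realised ‖Δx‖/‖x‖ = 0.0021
so the bound overstates the realised error by a factor of ≈ 2.9155 (computed from the unrounded values)


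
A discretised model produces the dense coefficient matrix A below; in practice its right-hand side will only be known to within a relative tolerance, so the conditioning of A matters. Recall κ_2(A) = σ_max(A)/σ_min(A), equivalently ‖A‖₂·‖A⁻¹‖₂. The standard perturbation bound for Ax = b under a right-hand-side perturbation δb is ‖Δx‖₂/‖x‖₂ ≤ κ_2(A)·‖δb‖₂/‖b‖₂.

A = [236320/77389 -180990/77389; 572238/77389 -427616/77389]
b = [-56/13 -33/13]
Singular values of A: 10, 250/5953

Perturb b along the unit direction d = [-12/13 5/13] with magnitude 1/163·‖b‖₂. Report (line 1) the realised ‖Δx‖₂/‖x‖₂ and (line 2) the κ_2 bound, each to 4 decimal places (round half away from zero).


0.0102
1.4609

from the listed singular values, σ₁ = 10, σ_n = 250/5953
κ = σ_max/σ_min = 10/(250/5953) = 238.1200
worst-case relative error ≤ 238.1200 × 1/163 = 1.4609
solve Ax = b  →  x = [42.5416 57.3888]
‖b‖ = 5.0000, ‖x‖ = 71.4371
with δb = [-0.0283 0.0118], A·Δx = δb → ‖Δx‖ = 0.7304
dividing the unrounded norms, ‖Δx‖/‖x‖ = 0.0102
tightness: 0.0102 against a bound of 1.4609 (unrounded ratio ≈ 0.0070)


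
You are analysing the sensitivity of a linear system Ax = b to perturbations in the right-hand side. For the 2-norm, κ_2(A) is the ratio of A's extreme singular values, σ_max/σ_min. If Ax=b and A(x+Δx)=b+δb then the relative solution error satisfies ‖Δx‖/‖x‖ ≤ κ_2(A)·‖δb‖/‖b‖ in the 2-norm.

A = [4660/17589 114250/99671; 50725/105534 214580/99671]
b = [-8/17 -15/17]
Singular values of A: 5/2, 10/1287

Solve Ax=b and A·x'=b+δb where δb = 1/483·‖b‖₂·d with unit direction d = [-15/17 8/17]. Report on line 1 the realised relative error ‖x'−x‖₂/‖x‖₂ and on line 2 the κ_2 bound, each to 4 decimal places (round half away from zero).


0.6661
0.6661

largest singular value 5/2, smallest 10/1287
κ = σ_max/σ_min = (5/2)/(10/1287) = 321.7500
worst-case relative error ≤ 321.7500 × 1/483 = 0.6661
solve Ax = b  →  x = [-0.0878 -0.3902]
‖b‖ = 1.0000, ‖x‖ = 0.4000
δb = ε·‖b‖·d = [-0.0018 0.0010]; solving A·Δx = δb gives ‖Δx‖ = 0.2665
dividing the unrounded norms, ‖Δx‖/‖x‖ = 0.6661
realised/bound = 1 exactly: the bound is attained for this b and d


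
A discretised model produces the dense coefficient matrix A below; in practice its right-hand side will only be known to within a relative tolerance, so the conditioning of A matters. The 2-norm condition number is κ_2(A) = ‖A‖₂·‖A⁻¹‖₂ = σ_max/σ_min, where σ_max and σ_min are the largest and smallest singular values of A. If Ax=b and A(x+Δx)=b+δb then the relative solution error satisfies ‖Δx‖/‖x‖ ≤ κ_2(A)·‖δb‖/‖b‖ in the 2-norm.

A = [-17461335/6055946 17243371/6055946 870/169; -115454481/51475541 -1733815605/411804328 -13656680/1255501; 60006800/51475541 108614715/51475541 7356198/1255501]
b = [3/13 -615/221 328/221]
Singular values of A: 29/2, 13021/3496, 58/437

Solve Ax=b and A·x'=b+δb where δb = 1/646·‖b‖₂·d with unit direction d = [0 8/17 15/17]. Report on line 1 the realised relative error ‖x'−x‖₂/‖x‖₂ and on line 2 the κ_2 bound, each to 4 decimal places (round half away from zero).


largest singular value 29/2, smallest 58/437
κ = σ_max/σ_min = (29/2)/(58/437) = 109.2500
κ_2(A)·‖δb‖/‖b‖ = 0.1691
solve Ax = b  →  x = [0.2794 0.0187 0.1910]
2-norm of b is 3.1623; of x, 0.3390
re-solving with b+δb shifts x by Δx of norm 0.0369
relative error = 0.1088
so the bound overstates the realised error by a factor of ≈ 1.5542 (computed from the unrounded values)

0.1088
0.1691


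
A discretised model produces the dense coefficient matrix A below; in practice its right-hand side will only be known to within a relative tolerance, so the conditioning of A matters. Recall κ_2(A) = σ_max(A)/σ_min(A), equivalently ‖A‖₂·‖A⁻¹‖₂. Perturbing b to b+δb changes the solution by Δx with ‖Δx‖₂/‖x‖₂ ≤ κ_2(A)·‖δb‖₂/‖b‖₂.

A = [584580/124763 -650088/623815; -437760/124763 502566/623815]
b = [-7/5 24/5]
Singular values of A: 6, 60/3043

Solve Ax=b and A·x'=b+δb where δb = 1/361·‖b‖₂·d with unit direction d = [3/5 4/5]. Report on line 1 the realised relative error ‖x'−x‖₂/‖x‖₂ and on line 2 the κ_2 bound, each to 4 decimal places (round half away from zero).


0.0046
0.8429

from the listed singular values, σ₁ = 6, σ_n = 60/3043
κ = σ_max/σ_min = 6/(60/3043) = 304.3000
perturbation bound = 304.3000·1/361 = 0.8429
solve Ax = b  →  x = [32.7484 148.5854]
‖b‖₂ = 5.0000 and ‖x‖₂ = 152.1515
re-solving with b+δb shifts x by Δx of norm 0.7024
relative error = 0.0046
tightness: 0.0046 against a bound of 0.8429 (unrounded ratio ≈ 0.0055)


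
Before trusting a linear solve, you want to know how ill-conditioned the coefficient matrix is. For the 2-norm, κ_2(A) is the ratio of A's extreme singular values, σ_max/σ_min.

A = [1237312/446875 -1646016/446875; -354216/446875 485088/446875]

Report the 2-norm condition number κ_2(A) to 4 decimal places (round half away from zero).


268.1250

AᵀA = [2650255936/319515625 -3533538048/319515625; -3533538048/319515625 4711486464/319515625]; tr = 294469696/12780625, det = 2359296/319515625
solving λ² − 294469696/12780625·λ + 2359296/319515625 = 0 gives λ = 576/25, 4096/12780625
κ_2(A) = √(λ_max/λ_min) = √((576/25) / (4096/12780625)) = 268.1250


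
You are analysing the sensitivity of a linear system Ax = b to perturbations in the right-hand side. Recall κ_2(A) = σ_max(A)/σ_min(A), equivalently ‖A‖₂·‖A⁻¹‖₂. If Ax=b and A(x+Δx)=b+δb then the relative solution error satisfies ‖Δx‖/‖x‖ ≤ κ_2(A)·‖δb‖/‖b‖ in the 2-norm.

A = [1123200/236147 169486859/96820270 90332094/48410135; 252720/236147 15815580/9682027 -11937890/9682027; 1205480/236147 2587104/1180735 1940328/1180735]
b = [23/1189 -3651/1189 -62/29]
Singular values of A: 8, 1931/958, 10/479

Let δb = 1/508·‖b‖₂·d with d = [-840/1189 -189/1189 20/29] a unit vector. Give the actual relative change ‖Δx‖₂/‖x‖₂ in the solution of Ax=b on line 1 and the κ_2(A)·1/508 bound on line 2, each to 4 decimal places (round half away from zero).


0.0074
0.7543

from the listed singular values, σ₁ = 8, σ_n = 10/479
condition number: 8 ÷ (10/479) = 383.2000
κ_2(A)·‖δb‖/‖b‖ = 0.7543
solve Ax = b  →  x = [22.3206 -34.7989 -24.2387]
‖b‖ = 3.7417, ‖x‖ = 47.9238
δb = ε·‖b‖·d = [-0.0052 -0.0012 0.0051]; solving A·Δx = δb gives ‖Δx‖ = 0.3528
relative error = 0.0074
so the bound overstates the realised error by a factor of ≈ 102.4653 (computed from the unrounded values)


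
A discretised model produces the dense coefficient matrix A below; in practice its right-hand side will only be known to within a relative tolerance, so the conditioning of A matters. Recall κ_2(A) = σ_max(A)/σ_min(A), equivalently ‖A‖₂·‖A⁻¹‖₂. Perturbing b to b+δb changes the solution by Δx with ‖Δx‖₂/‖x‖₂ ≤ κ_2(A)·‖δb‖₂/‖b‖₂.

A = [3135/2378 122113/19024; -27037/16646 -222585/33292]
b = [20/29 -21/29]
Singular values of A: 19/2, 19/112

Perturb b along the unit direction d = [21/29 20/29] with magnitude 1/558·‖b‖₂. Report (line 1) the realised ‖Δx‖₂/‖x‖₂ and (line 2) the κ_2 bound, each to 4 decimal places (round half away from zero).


0.1004
0.1004

largest singular value 19/2, smallest 19/112
κ = σ_max/σ_min = (19/2)/(19/112) = 56.0000
perturbation bound = 56.0000·1/558 = 0.1004
solve Ax = b  →  x = [0.0231 0.1027]
2-norm of b is 1.0000; of x, 0.1053
re-solving with b+δb shifts x by Δx of norm 0.0106
dividing the unrounded norms, ‖Δx‖/‖x‖ = 0.1004
tightness: 0.1004 against a bound of 0.1004; the bound is attained (ratio 1)


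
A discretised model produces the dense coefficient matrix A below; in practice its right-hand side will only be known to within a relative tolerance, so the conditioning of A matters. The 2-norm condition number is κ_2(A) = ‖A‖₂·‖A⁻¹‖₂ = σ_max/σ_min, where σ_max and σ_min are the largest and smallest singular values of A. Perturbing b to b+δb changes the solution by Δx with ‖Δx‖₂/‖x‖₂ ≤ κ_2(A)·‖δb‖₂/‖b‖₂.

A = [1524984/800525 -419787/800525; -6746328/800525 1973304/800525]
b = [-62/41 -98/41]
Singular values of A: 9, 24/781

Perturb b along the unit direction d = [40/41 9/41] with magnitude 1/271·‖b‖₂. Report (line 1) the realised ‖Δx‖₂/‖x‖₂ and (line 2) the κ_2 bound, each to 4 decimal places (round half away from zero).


from the listed singular values, σ₁ = 9, σ_n = 24/781
condition number: 9 ÷ (24/781) = 292.8750
perturbation bound = 292.8750·1/271 = 1.0807
solve Ax = b  →  x = [-18.0100 -62.5422]
‖b‖ = 2.8284, ‖x‖ = 65.0837
with δb = [0.0102 0.0023], A·Δx = δb → ‖Δx‖ = 0.3396
realised ‖Δx‖/‖x‖ = 0.0052
realised/bound (from unrounded values) ≈ 0.0048

0.0052
1.0807


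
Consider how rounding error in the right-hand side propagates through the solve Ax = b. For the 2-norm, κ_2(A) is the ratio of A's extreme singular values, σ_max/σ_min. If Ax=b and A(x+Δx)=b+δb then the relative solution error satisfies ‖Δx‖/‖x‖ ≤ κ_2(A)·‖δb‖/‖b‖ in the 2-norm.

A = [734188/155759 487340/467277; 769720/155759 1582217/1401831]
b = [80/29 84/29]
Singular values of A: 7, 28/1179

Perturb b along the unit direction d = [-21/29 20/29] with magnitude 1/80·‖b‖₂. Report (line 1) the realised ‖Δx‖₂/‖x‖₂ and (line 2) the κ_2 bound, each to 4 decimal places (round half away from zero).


largest singular value 7, smallest 28/1179
κ_2(A) = 7 / (28/1179) = 294.7500
perturbation bound = 294.7500·1/80 = 3.6844
solve Ax = b  →  x = [0.5575 0.1254]
‖b‖₂ = 4.0000 and ‖x‖₂ = 0.5714
re-solving with b+δb shifts x by Δx of norm 2.1054
relative error = 3.6844
tightness: 3.6844 against a bound of 3.6844; the bound is attained (ratio 1)

3.6844
3.6844


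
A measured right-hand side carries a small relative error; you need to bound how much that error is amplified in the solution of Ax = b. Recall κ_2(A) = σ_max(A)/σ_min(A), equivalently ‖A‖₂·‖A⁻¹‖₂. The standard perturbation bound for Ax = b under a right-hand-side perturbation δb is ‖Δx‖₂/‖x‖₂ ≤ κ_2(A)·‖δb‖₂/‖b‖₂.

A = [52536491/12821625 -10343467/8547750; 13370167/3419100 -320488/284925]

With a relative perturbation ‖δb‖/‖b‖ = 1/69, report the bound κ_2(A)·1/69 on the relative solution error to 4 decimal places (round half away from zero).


AᵀA = [100336068308281/3127592250000 -1219345416317/130316343750; -1219345416317/130316343750 237132713329/86877562500]; tr = 174196553581/5004147600, det = 12117361/800663616
eigenvalues of AᵀA: λ = (tr ± √(tr²−4·det))/2 = 3481/100, 87025/200165904
so κ_2 = √((3481/100) / (87025/200165904)) = 282.9600
bound on ‖Δx‖/‖x‖: κ·ε = 282.9600·1/69 = 4.1009

4.1009
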